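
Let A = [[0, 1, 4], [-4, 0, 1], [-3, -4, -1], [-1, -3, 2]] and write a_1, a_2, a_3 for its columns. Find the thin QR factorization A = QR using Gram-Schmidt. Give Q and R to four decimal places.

q_1 = a_1/‖a_1‖ = (0, -4, -3, -1)/5.0990 = (0.0000, -0.7845, -0.5883, -0.1961).
r_{12} = q_1·a_2 = 2.9417.
u_2 = a_2 − 2.9417·q_1 = (1.0000, 2.3077, -2.2692, -2.4231).
‖u_2‖ = 4.1649, so q_2 = (0.2401, 0.5541, -0.5449, -0.5818).
r_{13} = q_1·a_3 = -0.5883; r_{23} = q_2·a_3 = 0.8958.
u_3 = a_3 + 0.5883·q_1 − 0.8958·q_2 = (3.7849, 0.0421, -0.8581, 2.4058).
‖u_3‖ = 4.5663, so q_3 = (0.8289, 0.0092, -0.1879, 0.5268).

Q = [[0.0000, 0.2401, 0.8289], [-0.7845, 0.5541, 0.0092], [-0.5883, -0.5449, -0.1879], [-0.1961, -0.5818, 0.5268]], R = [[5.0990, 2.9417, -0.5883], [0.0000, 4.1649, 0.8958], [0.0000, 0.0000, 4.5663]]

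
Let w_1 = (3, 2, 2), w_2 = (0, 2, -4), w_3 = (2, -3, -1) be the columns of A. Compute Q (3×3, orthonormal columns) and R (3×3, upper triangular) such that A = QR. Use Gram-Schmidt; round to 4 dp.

q_1 = w_1/‖w_1‖ = (3, 2, 2)/4.1231 = (0.7276, 0.4851, 0.4851).
r_{12} = q_1·w_2 = -0.9701.
u_2 = w_2 + 0.9701·q_1 = (0.7059, 2.4706, -3.5294).
‖u_2‖ = 4.3656, so q_2 = (0.1617, 0.5659, -0.8085).
r_{13} = q_1·w_3 = -0.4851; r_{23} = q_2·w_3 = -0.5659.
u_3 = w_3 + 0.4851·q_1 + 0.5659·q_2 = (2.4444, -2.4444, -1.2222).
‖u_3‖ = 3.6667, so q_3 = (0.6667, -0.6667, -0.3333).

Q = [[0.7276, 0.1617, 0.6667], [0.4851, 0.5659, -0.6667], [0.4851, -0.8085, -0.3333]], R = [[4.1231, -0.9701, -0.4851], [0.0000, 4.3656, -0.5659], [0.0000, 0.0000, 3.6667]]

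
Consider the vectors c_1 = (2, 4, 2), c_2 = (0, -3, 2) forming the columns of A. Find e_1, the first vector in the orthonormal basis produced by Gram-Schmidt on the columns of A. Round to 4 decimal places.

e_1 = c_1/‖c_1‖ = (2, 4, 2)/4.8990 = (0.4082, 0.8165, 0.4082).

e_1 = (0.4082, 0.8165, 0.4082)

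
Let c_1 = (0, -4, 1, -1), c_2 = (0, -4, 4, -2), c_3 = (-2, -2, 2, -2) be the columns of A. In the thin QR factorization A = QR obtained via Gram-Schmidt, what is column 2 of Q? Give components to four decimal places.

c_1 = (0, -4, 1, -1); ‖c_1‖ = 4.2426, so q_1 = (0.0000, -0.9428, 0.2357, -0.2357).
q_1·c_2 = 0.0000·0 + (-0.9428)·(-4) + 0.2357·4 + (-0.2357)·(-2) = 5.1854.
u_2 = c_2 − 5.1854·q_1 = (0.0000, 0.8889, 2.7778, -0.7778).
‖u_2‖ = 3.0185, so q_2 = (0.0000, 0.2945, 0.9203, -0.2577).

q_2 = (0.0000, 0.2945, 0.9203, -0.2577)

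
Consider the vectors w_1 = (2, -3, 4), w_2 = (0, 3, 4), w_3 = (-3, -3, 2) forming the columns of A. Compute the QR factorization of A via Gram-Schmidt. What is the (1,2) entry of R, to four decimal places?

e_1 = w_1/‖w_1‖ = (2, -3, 4)/5.3852 = (0.3714, -0.5571, 0.7428).
r_{12} = e_1·w_2 = 1.2999.

r_{12} = 1.2999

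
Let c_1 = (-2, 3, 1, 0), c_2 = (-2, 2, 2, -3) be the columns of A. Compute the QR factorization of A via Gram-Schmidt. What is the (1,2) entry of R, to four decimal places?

c_1 = (-2, 3, 1, 0); ‖c_1‖ = 3.7417, so e_1 = (-0.5345, 0.8018, 0.2673, 0.0000).
r_{12} = e_1·c_2 = 3.2071.

r_{12} = 3.2071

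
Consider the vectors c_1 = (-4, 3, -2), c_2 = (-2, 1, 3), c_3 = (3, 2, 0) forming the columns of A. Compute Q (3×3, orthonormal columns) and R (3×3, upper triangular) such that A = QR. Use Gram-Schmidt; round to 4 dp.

Q = [[-0.7428, -0.3615, 0.5635], [0.5571, 0.1332, 0.8197], [-0.3714, 0.9228, 0.1025]], R = [[5.3852, 0.9285, -1.1142], [0.0000, 3.6246, -0.8182], [0.0000, 0.0000, 3.3301]]

q_1 = c_1/‖c_1‖ = (-4, 3, -2)/5.3852 = (-0.7428, 0.5571, -0.3714).
r_{12} = q_1·c_2 = 0.9285.
u_2 = c_2 − 0.9285·q_1 = (-1.3103, 0.4828, 3.3448).
‖u_2‖ = 3.6246, so q_2 = (-0.3615, 0.1332, 0.9228).
r_{13} = q_1·c_3 = -1.1142; r_{23} = q_2·c_3 = -0.8182.
u_3 = c_3 + 1.1142·q_1 + 0.8182·q_2 = (1.8766, 2.7297, 0.3412).
‖u_3‖ = 3.3301, so q_3 = (0.5635, 0.8197, 0.1025).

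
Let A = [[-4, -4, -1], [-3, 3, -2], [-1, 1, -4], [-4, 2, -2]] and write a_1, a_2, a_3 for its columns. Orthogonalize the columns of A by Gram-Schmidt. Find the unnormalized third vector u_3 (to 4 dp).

q_1 = a_1/‖a_1‖ = (-4, -3, -1, -4)/6.4807 = (-0.6172, -0.4629, -0.1543, -0.6172).
r_{12} = q_1·a_2 = -0.3086.
u_2 = a_2 + 0.3086·q_1 = (-4.1905, 2.8571, 0.9524, 1.8095).
‖u_2‖ = 5.4685, so q_2 = (-0.7663, 0.5225, 0.1742, 0.3309).
r_{13} = q_1·a_3 = 3.3947; r_{23} = q_2·a_3 = -1.6371.
u_3 = a_3 − 3.3947·q_1 + 1.6371·q_2 = (-0.1592, 0.4268, -3.1911, 0.6369).

u_3 = (-0.1592, 0.4268, -3.1911, 0.6369)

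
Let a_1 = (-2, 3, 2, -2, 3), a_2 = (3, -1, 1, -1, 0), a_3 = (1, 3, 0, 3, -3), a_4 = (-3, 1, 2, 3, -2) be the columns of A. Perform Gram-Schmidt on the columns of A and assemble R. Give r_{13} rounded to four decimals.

a_1 = (-2, 3, 2, -2, 3); ‖a_1‖ = 5.4772, so e_1 = (-0.3651, 0.5477, 0.3651, -0.3651, 0.5477).
r_{13} = e_1·a_3 = -1.4606.

r_{13} = -1.4606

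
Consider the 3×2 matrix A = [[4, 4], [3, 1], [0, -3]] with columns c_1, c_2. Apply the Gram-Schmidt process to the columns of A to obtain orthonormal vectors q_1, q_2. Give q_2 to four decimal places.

q_1 = c_1/‖c_1‖ = (4, 3, 0)/5.0000 = (0.8000, 0.6000, 0.0000).
r_{12} = q_1·c_2 = 3.8000.
u_2 = c_2 − 3.8000·q_1 = (0.9600, -1.2800, -3.0000).
‖u_2‖ = 3.4000, so q_2 = (0.2824, -0.3765, -0.8824).

q_2 = (0.2824, -0.3765, -0.8824)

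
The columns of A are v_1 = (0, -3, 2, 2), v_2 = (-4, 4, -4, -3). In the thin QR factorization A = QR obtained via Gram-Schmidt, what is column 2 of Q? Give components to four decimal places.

v_1 = (0, -3, 2, 2); ‖v_1‖ = 4.1231, so e_1 = (0.0000, -0.7276, 0.4851, 0.4851).
e_1·v_2 = 0.0000·(-4) + (-0.7276)·4 + 0.4851·(-4) + 0.4851·(-3) = -6.3059.
u_2 = v_2 + 6.3059·e_1 = (-4.0000, -0.5882, -0.9412, 0.0588).
‖u_2‖ = 4.1515, so e_2 = (-0.9635, -0.1417, -0.2267, 0.0142).

e_2 = (-0.9635, -0.1417, -0.2267, 0.0142)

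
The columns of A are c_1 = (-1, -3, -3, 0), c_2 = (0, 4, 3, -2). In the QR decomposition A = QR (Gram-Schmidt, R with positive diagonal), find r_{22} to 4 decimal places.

q_1 = c_1/‖c_1‖ = (-1, -3, -3, 0)/4.3589 = (-0.2294, -0.6882, -0.6882, 0.0000).
r_{12} = q_1·c_2 = -4.8177.
u_2 = c_2 + 4.8177·q_1 = (-1.1053, 0.6842, -0.3158, -2.0000).
r_{22} = ‖u_2‖ = 2.4061.

r_{22} = 2.4061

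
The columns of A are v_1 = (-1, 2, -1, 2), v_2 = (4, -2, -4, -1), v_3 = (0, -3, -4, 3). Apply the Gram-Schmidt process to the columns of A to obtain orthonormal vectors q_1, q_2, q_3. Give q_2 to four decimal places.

v_1 = (-1, 2, -1, 2); ‖v_1‖ = 3.1623, so q_1 = (-0.3162, 0.6325, -0.3162, 0.6325).
q_1·v_2 = (-0.3162)·4 + 0.6325·(-2) + (-0.3162)·(-4) + 0.6325·(-1) = -1.8974.
u_2 = v_2 + 1.8974·q_1 = (3.4000, -0.8000, -4.6000, 0.2000).
‖u_2‖ = 5.7793, so q_2 = (0.5883, -0.1384, -0.7959, 0.0346).

q_2 = (0.5883, -0.1384, -0.7959, 0.0346)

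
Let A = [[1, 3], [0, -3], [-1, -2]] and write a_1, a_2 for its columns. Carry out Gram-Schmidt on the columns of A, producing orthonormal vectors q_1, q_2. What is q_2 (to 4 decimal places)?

q_1 = a_1/‖a_1‖ = (1, 0, -1)/1.4142 = (0.7071, 0.0000, -0.7071).
r_{12} = q_1·a_2 = 3.5355.
u_2 = a_2 − 3.5355·q_1 = (0.5000, -3.0000, 0.5000).
‖u_2‖ = 3.0822, so q_2 = (0.1622, -0.9733, 0.1622).

q_2 = (0.1622, -0.9733, 0.1622)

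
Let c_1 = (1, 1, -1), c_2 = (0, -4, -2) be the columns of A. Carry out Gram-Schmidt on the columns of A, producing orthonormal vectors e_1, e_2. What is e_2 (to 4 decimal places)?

e_2 = (0.1543, -0.7715, -0.6172)

c_1 = (1, 1, -1); ‖c_1‖ = 1.7321, so e_1 = (0.5774, 0.5774, -0.5774).
e_1·c_2 = 0.5774·0 + 0.5774·(-4) + (-0.5774)·(-2) = -1.1547.
u_2 = c_2 + 1.1547·e_1 = (0.6667, -3.3333, -2.6667).
‖u_2‖ = 4.3205, so e_2 = (0.1543, -0.7715, -0.6172).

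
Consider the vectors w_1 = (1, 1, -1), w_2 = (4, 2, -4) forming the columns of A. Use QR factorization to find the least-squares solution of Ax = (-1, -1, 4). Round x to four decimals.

w_1 = (1, 1, -1); ‖w_1‖ = 1.7321, so q_1 = (0.5774, 0.5774, -0.5774).
q_1·w_2 = 0.5774·4 + 0.5774·2 + (-0.5774)·(-4) = 5.7735.
u_2 = w_2 − 5.7735·q_1 = (0.6667, -1.3333, -0.6667).
‖u_2‖ = 1.6330, so q_2 = (0.4082, -0.8165, -0.4082).
Qᵀb = (-3.4641, -1.2247).
Back-substitute: x_2 = -1.2247/1.6330 = -0.7500.
x_1 = (-3.4641 − 5.7735·(-0.7500))/1.7321 = 0.5000.

x = (0.5000, -0.7500)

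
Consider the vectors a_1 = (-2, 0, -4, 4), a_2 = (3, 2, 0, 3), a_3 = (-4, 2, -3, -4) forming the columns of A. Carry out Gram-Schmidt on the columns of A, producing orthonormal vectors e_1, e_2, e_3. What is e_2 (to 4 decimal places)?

a_1 = (-2, 0, -4, 4); ‖a_1‖ = 6.0000, so e_1 = (-0.3333, 0.0000, -0.6667, 0.6667).
e_1·a_2 = (-0.3333)·3 + 0.0000·2 + (-0.6667)·0 + 0.6667·3 = 1.0000.
u_2 = a_2 − 1.0000·e_1 = (3.3333, 2.0000, 0.6667, 2.3333).
‖u_2‖ = 4.5826, so e_2 = (0.7274, 0.4364, 0.1455, 0.5092).

e_2 = (0.7274, 0.4364, 0.1455, 0.5092)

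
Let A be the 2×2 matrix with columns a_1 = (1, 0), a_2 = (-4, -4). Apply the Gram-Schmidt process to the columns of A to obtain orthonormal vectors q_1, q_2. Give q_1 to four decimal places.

q_1 = (1.0000, 0.0000)

a_1 = (1, 0); ‖a_1‖ = 1.0000, so q_1 = (1.0000, 0.0000).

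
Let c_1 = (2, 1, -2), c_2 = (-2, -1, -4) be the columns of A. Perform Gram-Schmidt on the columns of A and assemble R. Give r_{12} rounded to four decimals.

q_1 = c_1/‖c_1‖ = (2, 1, -2)/3.0000 = (0.6667, 0.3333, -0.6667).
r_{12} = q_1·c_2 = 1.0000.

r_{12} = 1.0000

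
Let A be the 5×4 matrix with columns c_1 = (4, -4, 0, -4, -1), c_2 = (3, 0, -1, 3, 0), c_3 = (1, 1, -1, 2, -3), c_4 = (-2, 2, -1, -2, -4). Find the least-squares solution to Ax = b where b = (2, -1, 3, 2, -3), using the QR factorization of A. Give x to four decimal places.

q_1 = c_1/‖c_1‖ = (4, -4, 0, -4, -1)/7.0000 = (0.5714, -0.5714, 0.0000, -0.5714, -0.1429).
r_{12} = q_1·c_2 = 0.0000.
u_2 = c_2 + 0.0000·q_1 = (3.0000, 0.0000, -1.0000, 3.0000, 0.0000).
‖u_2‖ = 4.3589, so q_2 = (0.6882, 0.0000, -0.2294, 0.6882, 0.0000).
r_{13} = q_1·c_3 = -0.7143; r_{23} = q_2·c_3 = 2.2942.
u_3 = c_3 + 0.7143·q_1 − 2.2942·q_2 = (-0.1708, 0.5918, -0.4737, 0.0129, -3.1020).
‖u_3‖ = 3.1979, so q_3 = (-0.0534, 0.1851, -0.1481, 0.0040, -0.9700).
r_{14} = q_1·c_4 = -0.5714; r_{24} = q_2·c_4 = -2.5236; r_{34} = q_3·c_4 = 4.4971.
u_4 = c_4 + 0.5714·q_1 + 2.5236·q_2 − 4.4971·q_3 = (0.3035, 0.8412, -0.9128, -0.6078, 0.2806).
‖u_4‖ = 1.4426, so q_4 = (0.2104, 0.5831, -0.6327, -0.4213, 0.1945).
Qᵀb = (1.0000, 2.0647, 2.1819, -3.4868).
Back-substitute: x_4 = -3.4868/1.4426 = -2.4170.
x_3 = (2.1819 − 4.4971·(-2.4170))/3.1979 = 4.0812.
x_2 = (2.0647 − 2.2942·4.0812 + 2.5236·(-2.4170))/4.3589 = -3.0736.
x_1 = (1.0000 + 0.0000·(-3.0736) + 0.7143·4.0812 + 0.5714·(-2.4170))/7.0000 = 0.3620.

x = (0.3620, -3.0736, 4.0812, -2.4170)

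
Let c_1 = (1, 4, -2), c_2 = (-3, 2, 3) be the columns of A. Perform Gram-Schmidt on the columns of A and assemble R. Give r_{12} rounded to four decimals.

q_1 = c_1/‖c_1‖ = (1, 4, -2)/4.5826 = (0.2182, 0.8729, -0.4364).
r_{12} = q_1·c_2 = -0.2182.

r_{12} = -0.2182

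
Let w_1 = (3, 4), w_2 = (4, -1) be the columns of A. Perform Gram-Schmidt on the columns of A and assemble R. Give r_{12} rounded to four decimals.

r_{12} = 1.6000

q_1 = w_1/‖w_1‖ = (3, 4)/5.0000 = (0.6000, 0.8000).
r_{12} = q_1·w_2 = 1.6000.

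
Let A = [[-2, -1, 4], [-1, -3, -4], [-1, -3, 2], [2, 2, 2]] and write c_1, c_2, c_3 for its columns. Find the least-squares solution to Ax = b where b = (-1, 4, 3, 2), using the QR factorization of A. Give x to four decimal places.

q_1 = c_1/‖c_1‖ = (-2, -1, -1, 2)/3.1623 = (-0.6325, -0.3162, -0.3162, 0.6325).
r_{12} = q_1·c_2 = 3.7947.
u_2 = c_2 − 3.7947·q_1 = (1.4000, -1.8000, -1.8000, -0.4000).
‖u_2‖ = 2.9326, so q_2 = (0.4774, -0.6138, -0.6138, -0.1364).
r_{13} = q_1·c_3 = -0.6325; r_{23} = q_2·c_3 = 2.8644.
u_3 = c_3 + 0.6325·q_1 − 2.8644·q_2 = (2.2326, -2.4419, 3.5581, 2.7907).
‖u_3‖ = 5.6032, so q_3 = (0.3984, -0.4358, 0.6350, 0.4981).
Qᵀb = (-0.3162, -5.0468, 0.7595).
Back-substitute: x_3 = 0.7595/5.6032 = 0.1356.
x_2 = (-5.0468 − 2.8644·0.1356)/2.9326 = -1.8533.
x_1 = (-0.3162 − 3.7947·(-1.8533) + 0.6325·0.1356)/3.1623 = 2.1511.

x = (2.1511, -1.8533, 0.1356)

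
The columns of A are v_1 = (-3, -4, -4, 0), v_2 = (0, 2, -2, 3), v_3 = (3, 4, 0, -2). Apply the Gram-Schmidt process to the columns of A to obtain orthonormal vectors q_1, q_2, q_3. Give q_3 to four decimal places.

v_1 = (-3, -4, -4, 0); ‖v_1‖ = 6.4031, so q_1 = (-0.4685, -0.6247, -0.6247, 0.0000).
q_1·v_2 = (-0.4685)·0 + (-0.6247)·2 + (-0.6247)·(-2) + 0.0000·3 = 0.0000.
u_2 = v_2 + 0.0000·q_1 = (0.0000, 2.0000, -2.0000, 3.0000).
‖u_2‖ = 4.1231, so q_2 = (0.0000, 0.4851, -0.4851, 0.7276).
q_1·v_3 = (-0.4685)·3 + (-0.6247)·4 + (-0.6247)·0 + 0.0000·(-2) = -3.9043; q_2·v_3 = 0.0000·3 + 0.4851·4 + (-0.4851)·0 + 0.7276·(-2) = 0.4851.
u_3 = v_3 + 3.9043·q_1 − 0.4851·q_2 = (1.1707, 1.3257, -2.2037, -2.3529).
‖u_3‖ = 3.6771, so q_3 = (0.3184, 0.3605, -0.5993, -0.6399).

q_3 = (0.3184, 0.3605, -0.5993, -0.6399)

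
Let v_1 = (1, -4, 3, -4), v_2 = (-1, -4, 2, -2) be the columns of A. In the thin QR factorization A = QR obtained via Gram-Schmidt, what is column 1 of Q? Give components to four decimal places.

v_1 = (1, -4, 3, -4); ‖v_1‖ = 6.4807, so q_1 = (0.1543, -0.6172, 0.4629, -0.6172).

q_1 = (0.1543, -0.6172, 0.4629, -0.6172)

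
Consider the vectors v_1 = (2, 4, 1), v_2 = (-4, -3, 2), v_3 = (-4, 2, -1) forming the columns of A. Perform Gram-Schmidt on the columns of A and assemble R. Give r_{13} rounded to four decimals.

r_{13} = -0.2182

v_1 = (2, 4, 1); ‖v_1‖ = 4.5826, so q_1 = (0.4364, 0.8729, 0.2182).
r_{13} = q_1·v_3 = -0.2182.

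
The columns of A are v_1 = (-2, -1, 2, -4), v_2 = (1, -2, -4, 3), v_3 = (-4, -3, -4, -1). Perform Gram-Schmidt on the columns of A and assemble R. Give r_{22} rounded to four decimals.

r_{22} = 3.7417

v_1 = (-2, -1, 2, -4); ‖v_1‖ = 5.0000, so e_1 = (-0.4000, -0.2000, 0.4000, -0.8000).
e_1·v_2 = (-0.4000)·1 + (-0.2000)·(-2) + 0.4000·(-4) + (-0.8000)·3 = -4.0000.
u_2 = v_2 + 4.0000·e_1 = (-0.6000, -2.8000, -2.4000, -0.2000).
r_{22} = ‖u_2‖ = 3.7417.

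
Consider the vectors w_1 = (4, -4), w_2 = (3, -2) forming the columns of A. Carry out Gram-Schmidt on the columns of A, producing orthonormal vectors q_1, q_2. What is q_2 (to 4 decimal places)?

w_1 = (4, -4); ‖w_1‖ = 5.6569, so q_1 = (0.7071, -0.7071).
q_1·w_2 = 0.7071·3 + (-0.7071)·(-2) = 3.5355.
u_2 = w_2 − 3.5355·q_1 = (0.5000, 0.5000).
‖u_2‖ = 0.7071, so q_2 = (0.7071, 0.7071).

q_2 = (0.7071, 0.7071)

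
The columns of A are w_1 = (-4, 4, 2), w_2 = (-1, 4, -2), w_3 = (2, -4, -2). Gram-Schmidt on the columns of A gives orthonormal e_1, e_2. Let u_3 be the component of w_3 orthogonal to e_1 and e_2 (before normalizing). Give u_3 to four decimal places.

w_1 = (-4, 4, 2); ‖w_1‖ = 6.0000, so e_1 = (-0.6667, 0.6667, 0.3333).
e_1·w_2 = (-0.6667)·(-1) + 0.6667·4 + 0.3333·(-2) = 2.6667.
u_2 = w_2 − 2.6667·e_1 = (0.7778, 2.2222, -2.8889).
‖u_2‖ = 3.7268, so e_2 = (0.2087, 0.5963, -0.7752).
e_1·w_3 = (-0.6667)·2 + 0.6667·(-4) + 0.3333·(-2) = -4.6667; e_2·w_3 = 0.2087·2 + 0.5963·(-4) + (-0.7752)·(-2) = -0.4174.
u_3 = w_3 + 4.6667·e_1 + 0.4174·e_2 = (-1.0240, -0.6400, -0.7680).

u_3 = (-1.0240, -0.6400, -0.7680)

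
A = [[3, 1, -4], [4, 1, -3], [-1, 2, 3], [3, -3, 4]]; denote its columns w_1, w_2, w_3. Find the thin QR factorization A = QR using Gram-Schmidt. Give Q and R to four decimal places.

Q = [[0.5071, 0.3521, -0.2531], [0.6761, 0.3821, 0.0352], [-0.1690, 0.4945, 0.8364], [0.5071, -0.6968, 0.4849]], R = [[5.9161, -0.6761, -2.5355], [0.0000, 3.8135, -3.8585], [0.0000, 0.0000, 5.3557]]

w_1 = (3, 4, -1, 3); ‖w_1‖ = 5.9161, so q_1 = (0.5071, 0.6761, -0.1690, 0.5071).
q_1·w_2 = 0.5071·1 + 0.6761·1 + (-0.1690)·2 + 0.5071·(-3) = -0.6761.
u_2 = w_2 + 0.6761·q_1 = (1.3429, 1.4571, 1.8857, -2.6571).
‖u_2‖ = 3.8135, so q_2 = (0.3521, 0.3821, 0.4945, -0.6968).
q_1·w_3 = 0.5071·(-4) + 0.6761·(-3) + (-0.1690)·3 + 0.5071·4 = -2.5355; q_2·w_3 = 0.3521·(-4) + 0.3821·(-3) + 0.4945·3 + (-0.6968)·4 = -3.8585.
u_3 = w_3 + 2.5355·q_1 + 3.8585·q_2 = (-1.3556, 0.1886, 4.4794, 2.5972).
‖u_3‖ = 5.3557, so q_3 = (-0.2531, 0.0352, 0.8364, 0.4849).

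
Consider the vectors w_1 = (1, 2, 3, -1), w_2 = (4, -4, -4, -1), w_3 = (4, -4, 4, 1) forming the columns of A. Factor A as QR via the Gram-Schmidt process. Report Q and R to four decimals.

w_1 = (1, 2, 3, -1); ‖w_1‖ = 3.8730, so q_1 = (0.2582, 0.5164, 0.7746, -0.2582).
q_1·w_2 = 0.2582·4 + 0.5164·(-4) + 0.7746·(-4) + (-0.2582)·(-1) = -3.8730.
u_2 = w_2 + 3.8730·q_1 = (5.0000, -2.0000, -1.0000, -2.0000).
‖u_2‖ = 5.8310, so q_2 = (0.8575, -0.3430, -0.1715, -0.3430).
q_1·w_3 = 0.2582·4 + 0.5164·(-4) + 0.7746·4 + (-0.2582)·1 = 1.8074; q_2·w_3 = 0.8575·4 + (-0.3430)·(-4) + (-0.1715)·4 + (-0.3430)·1 = 3.7730.
u_3 = w_3 − 1.8074·q_1 − 3.7730·q_2 = (0.2980, -3.6392, 3.2471, 2.7608).
‖u_3‖ = 5.6123, so q_3 = (0.0531, -0.6484, 0.5786, 0.4919).

Q = [[0.2582, 0.8575, 0.0531], [0.5164, -0.3430, -0.6484], [0.7746, -0.1715, 0.5786], [-0.2582, -0.3430, 0.4919]], R = [[3.8730, -3.8730, 1.8074], [0.0000, 5.8310, 3.7730], [0.0000, 0.0000, 5.6123]]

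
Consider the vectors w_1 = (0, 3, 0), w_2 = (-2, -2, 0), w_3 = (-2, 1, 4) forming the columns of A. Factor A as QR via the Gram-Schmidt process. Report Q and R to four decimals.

q_1 = w_1/‖w_1‖ = (0, 3, 0)/3.0000 = (0.0000, 1.0000, 0.0000).
r_{12} = q_1·w_2 = -2.0000.
u_2 = w_2 + 2.0000·q_1 = (-2.0000, 0.0000, 0.0000).
‖u_2‖ = 2.0000, so q_2 = (-1.0000, 0.0000, 0.0000).
r_{13} = q_1·w_3 = 1.0000; r_{23} = q_2·w_3 = 2.0000.
u_3 = w_3 − 1.0000·q_1 − 2.0000·q_2 = (0.0000, 0.0000, 4.0000).
‖u_3‖ = 4.0000, so q_3 = (0.0000, 0.0000, 1.0000).

Q = [[0.0000, -1.0000, 0.0000], [1.0000, 0.0000, 0.0000], [0.0000, 0.0000, 1.0000]], R = [[3.0000, -2.0000, 1.0000], [0.0000, 2.0000, 2.0000], [0.0000, 0.0000, 4.0000]]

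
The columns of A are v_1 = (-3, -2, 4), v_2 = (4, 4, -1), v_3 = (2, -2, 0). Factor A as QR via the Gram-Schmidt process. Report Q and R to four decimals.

v_1 = (-3, -2, 4); ‖v_1‖ = 5.3852, so q_1 = (-0.5571, -0.3714, 0.7428).
q_1·v_2 = (-0.5571)·4 + (-0.3714)·4 + 0.7428·(-1) = -4.4567.
u_2 = v_2 + 4.4567·q_1 = (1.5172, 2.3448, 2.3103).
‖u_2‖ = 3.6246, so q_2 = (0.4186, 0.6469, 0.6374).
q_1·v_3 = (-0.5571)·2 + (-0.3714)·(-2) + 0.7428·0 = -0.3714; q_2·v_3 = 0.4186·2 + 0.6469·(-2) + 0.6374·0 = -0.4566.
u_3 = v_3 + 0.3714·q_1 + 0.4566·q_2 = (1.9843, -1.8425, 0.5669).
‖u_3‖ = 2.7665, so q_3 = (0.7172, -0.6660, 0.2049).

Q = [[-0.5571, 0.4186, 0.7172], [-0.3714, 0.6469, -0.6660], [0.7428, 0.6374, 0.2049]], R = [[5.3852, -4.4567, -0.3714], [0.0000, 3.6246, -0.4566], [0.0000, 0.0000, 2.7665]]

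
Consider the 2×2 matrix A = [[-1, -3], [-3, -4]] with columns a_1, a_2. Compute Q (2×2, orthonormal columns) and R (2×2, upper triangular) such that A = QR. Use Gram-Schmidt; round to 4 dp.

e_1 = a_1/‖a_1‖ = (-1, -3)/3.1623 = (-0.3162, -0.9487).
r_{12} = e_1·a_2 = 4.7434.
u_2 = a_2 − 4.7434·e_1 = (-1.5000, 0.5000).
‖u_2‖ = 1.5811, so e_2 = (-0.9487, 0.3162).

Q = [[-0.3162, -0.9487], [-0.9487, 0.3162]], R = [[3.1623, 4.7434], [0.0000, 1.5811]]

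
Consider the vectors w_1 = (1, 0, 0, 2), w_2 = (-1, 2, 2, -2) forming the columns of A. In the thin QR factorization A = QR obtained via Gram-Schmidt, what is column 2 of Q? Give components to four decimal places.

q_2 = (0.0000, 0.7071, 0.7071, 0.0000)

w_1 = (1, 0, 0, 2); ‖w_1‖ = 2.2361, so q_1 = (0.4472, 0.0000, 0.0000, 0.8944).
q_1·w_2 = 0.4472·(-1) + 0.0000·2 + 0.0000·2 + 0.8944·(-2) = -2.2361.
u_2 = w_2 + 2.2361·q_1 = (0.0000, 2.0000, 2.0000, 0.0000).
‖u_2‖ = 2.8284, so q_2 = (0.0000, 0.7071, 0.7071, 0.0000).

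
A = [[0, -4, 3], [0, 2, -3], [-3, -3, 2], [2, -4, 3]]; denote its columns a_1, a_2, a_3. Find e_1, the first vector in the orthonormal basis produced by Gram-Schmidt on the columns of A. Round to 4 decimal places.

a_1 = (0, 0, -3, 2); ‖a_1‖ = 3.6056, so e_1 = (0.0000, 0.0000, -0.8321, 0.5547).

e_1 = (0.0000, 0.0000, -0.8321, 0.5547)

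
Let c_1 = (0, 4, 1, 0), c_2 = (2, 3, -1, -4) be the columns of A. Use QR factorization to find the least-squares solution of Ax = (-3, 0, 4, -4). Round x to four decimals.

x = (0.1388, 0.1491)

c_1 = (0, 4, 1, 0); ‖c_1‖ = 4.1231, so e_1 = (0.0000, 0.9701, 0.2425, 0.0000).
e_1·c_2 = 0.0000·2 + 0.9701·3 + 0.2425·(-1) + 0.0000·(-4) = 2.6679.
u_2 = c_2 − 2.6679·e_1 = (2.0000, 0.4118, -1.6471, -4.0000).
‖u_2‖ = 4.7836, so e_2 = (0.4181, 0.0861, -0.3443, -0.8362).
Qᵀb = (0.9701, 0.7132).
Back-substitute: x_2 = 0.7132/4.7836 = 0.1491.
x_1 = (0.9701 − 2.6679·0.1491)/4.1231 = 0.1388.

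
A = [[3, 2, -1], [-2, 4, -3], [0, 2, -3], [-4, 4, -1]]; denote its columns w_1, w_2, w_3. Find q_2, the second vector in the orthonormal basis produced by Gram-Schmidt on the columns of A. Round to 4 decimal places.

q_1 = w_1/‖w_1‖ = (3, -2, 0, -4)/5.3852 = (0.5571, -0.3714, 0.0000, -0.7428).
r_{12} = q_1·w_2 = -3.3425.
u_2 = w_2 + 3.3425·q_1 = (3.8621, 2.7586, 2.0000, 1.5172).
‖u_2‖ = 5.3691, so q_2 = (0.7193, 0.5138, 0.3725, 0.2826).

q_2 = (0.7193, 0.5138, 0.3725, 0.2826)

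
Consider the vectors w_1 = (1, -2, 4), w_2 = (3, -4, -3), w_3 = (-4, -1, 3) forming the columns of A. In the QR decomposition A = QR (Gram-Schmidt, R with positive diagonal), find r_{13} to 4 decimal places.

r_{13} = 2.1822

w_1 = (1, -2, 4); ‖w_1‖ = 4.5826, so e_1 = (0.2182, -0.4364, 0.8729).
r_{13} = e_1·w_3 = 2.1822.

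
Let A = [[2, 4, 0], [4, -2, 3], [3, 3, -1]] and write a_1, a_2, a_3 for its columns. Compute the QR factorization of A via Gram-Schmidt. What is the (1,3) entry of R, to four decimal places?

a_1 = (2, 4, 3); ‖a_1‖ = 5.3852, so q_1 = (0.3714, 0.7428, 0.5571).
r_{13} = q_1·a_3 = 1.6713.

r_{13} = 1.6713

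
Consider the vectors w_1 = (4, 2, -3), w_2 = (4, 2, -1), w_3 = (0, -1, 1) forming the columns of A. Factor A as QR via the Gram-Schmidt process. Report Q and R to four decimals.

Q = [[0.7428, 0.4983, 0.4472], [0.3714, 0.2491, -0.8944], [-0.5571, 0.8305, 0.0000]], R = [[5.3852, 4.2710, -0.9285], [0.0000, 1.6609, 0.5813], [0.0000, 0.0000, 0.8944]]

e_1 = w_1/‖w_1‖ = (4, 2, -3)/5.3852 = (0.7428, 0.3714, -0.5571).
r_{12} = e_1·w_2 = 4.2710.
u_2 = w_2 − 4.2710·e_1 = (0.8276, 0.4138, 1.3793).
‖u_2‖ = 1.6609, so e_2 = (0.4983, 0.2491, 0.8305).
r_{13} = e_1·w_3 = -0.9285; r_{23} = e_2·w_3 = 0.5813.
u_3 = w_3 + 0.9285·e_1 − 0.5813·e_2 = (0.4000, -0.8000, 0.0000).
‖u_3‖ = 0.8944, so e_3 = (0.4472, -0.8944, 0.0000).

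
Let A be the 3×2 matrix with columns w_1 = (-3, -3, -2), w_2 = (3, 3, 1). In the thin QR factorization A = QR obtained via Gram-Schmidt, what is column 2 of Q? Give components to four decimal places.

q_1 = w_1/‖w_1‖ = (-3, -3, -2)/4.6904 = (-0.6396, -0.6396, -0.4264).
r_{12} = q_1·w_2 = -4.2640.
u_2 = w_2 + 4.2640·q_1 = (0.2727, 0.2727, -0.8182).
‖u_2‖ = 0.9045, so q_2 = (0.3015, 0.3015, -0.9045).

q_2 = (0.3015, 0.3015, -0.9045)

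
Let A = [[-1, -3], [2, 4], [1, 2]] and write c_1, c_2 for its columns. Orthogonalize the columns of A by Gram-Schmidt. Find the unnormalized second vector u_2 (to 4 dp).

c_1 = (-1, 2, 1); ‖c_1‖ = 2.4495, so e_1 = (-0.4082, 0.8165, 0.4082).
e_1·c_2 = (-0.4082)·(-3) + 0.8165·4 + 0.4082·2 = 5.3072.
u_2 = c_2 − 5.3072·e_1 = (-0.8333, -0.3333, -0.1667).

u_2 = (-0.8333, -0.3333, -0.1667)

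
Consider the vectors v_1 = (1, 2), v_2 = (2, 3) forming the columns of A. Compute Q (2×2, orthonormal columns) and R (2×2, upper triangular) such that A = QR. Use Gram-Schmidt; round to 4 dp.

q_1 = v_1/‖v_1‖ = (1, 2)/2.2361 = (0.4472, 0.8944).
r_{12} = q_1·v_2 = 3.5777.
u_2 = v_2 − 3.5777·q_1 = (0.4000, -0.2000).
‖u_2‖ = 0.4472, so q_2 = (0.8944, -0.4472).

Q = [[0.4472, 0.8944], [0.8944, -0.4472]], R = [[2.2361, 3.5777], [0.0000, 0.4472]]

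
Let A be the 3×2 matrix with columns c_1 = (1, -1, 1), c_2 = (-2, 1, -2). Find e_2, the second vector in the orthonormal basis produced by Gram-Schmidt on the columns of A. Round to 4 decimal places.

e_2 = (-0.4082, -0.8165, -0.4082)

c_1 = (1, -1, 1); ‖c_1‖ = 1.7321, so e_1 = (0.5774, -0.5774, 0.5774).
e_1·c_2 = 0.5774·(-2) + (-0.5774)·1 + 0.5774·(-2) = -2.8868.
u_2 = c_2 + 2.8868·e_1 = (-0.3333, -0.6667, -0.3333).
‖u_2‖ = 0.8165, so e_2 = (-0.4082, -0.8165, -0.4082).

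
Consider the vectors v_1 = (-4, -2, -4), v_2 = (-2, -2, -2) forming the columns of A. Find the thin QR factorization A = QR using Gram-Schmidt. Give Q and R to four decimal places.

Q = [[-0.6667, 0.2357], [-0.3333, -0.9428], [-0.6667, 0.2357]], R = [[6.0000, 3.3333], [0.0000, 0.9428]]

e_1 = v_1/‖v_1‖ = (-4, -2, -4)/6.0000 = (-0.6667, -0.3333, -0.6667).
r_{12} = e_1·v_2 = 3.3333.
u_2 = v_2 − 3.3333·e_1 = (0.2222, -0.8889, 0.2222).
‖u_2‖ = 0.9428, so e_2 = (0.2357, -0.9428, 0.2357).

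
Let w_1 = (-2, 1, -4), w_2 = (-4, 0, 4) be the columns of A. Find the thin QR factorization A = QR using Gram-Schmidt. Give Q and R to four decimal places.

Q = [[-0.4364, -0.8850], [0.2182, 0.0708], [-0.8729, 0.4602]], R = [[4.5826, -1.7457], [0.0000, 5.3807]]

w_1 = (-2, 1, -4); ‖w_1‖ = 4.5826, so q_1 = (-0.4364, 0.2182, -0.8729).
q_1·w_2 = (-0.4364)·(-4) + 0.2182·0 + (-0.8729)·4 = -1.7457.
u_2 = w_2 + 1.7457·q_1 = (-4.7619, 0.3810, 2.4762).
‖u_2‖ = 5.3807, so q_2 = (-0.8850, 0.0708, 0.4602).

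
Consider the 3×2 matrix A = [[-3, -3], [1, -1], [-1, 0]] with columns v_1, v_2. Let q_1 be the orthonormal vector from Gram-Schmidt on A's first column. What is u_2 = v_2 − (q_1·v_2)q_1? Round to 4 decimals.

u_2 = (-0.8182, -1.7273, 0.7273)

q_1 = v_1/‖v_1‖ = (-3, 1, -1)/3.3166 = (-0.9045, 0.3015, -0.3015).
r_{12} = q_1·v_2 = 2.4121.
u_2 = v_2 − 2.4121·q_1 = (-0.8182, -1.7273, 0.7273).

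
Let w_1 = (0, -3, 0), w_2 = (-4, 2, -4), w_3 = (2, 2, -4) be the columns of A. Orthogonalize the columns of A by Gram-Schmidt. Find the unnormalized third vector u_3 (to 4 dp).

u_3 = (3.0000, 0.0000, -3.0000)

e_1 = w_1/‖w_1‖ = (0, -3, 0)/3.0000 = (0.0000, -1.0000, 0.0000).
r_{12} = e_1·w_2 = -2.0000.
u_2 = w_2 + 2.0000·e_1 = (-4.0000, 0.0000, -4.0000).
‖u_2‖ = 5.6569, so e_2 = (-0.7071, 0.0000, -0.7071).
r_{13} = e_1·w_3 = -2.0000; r_{23} = e_2·w_3 = 1.4142.
u_3 = w_3 + 2.0000·e_1 − 1.4142·e_2 = (3.0000, 0.0000, -3.0000).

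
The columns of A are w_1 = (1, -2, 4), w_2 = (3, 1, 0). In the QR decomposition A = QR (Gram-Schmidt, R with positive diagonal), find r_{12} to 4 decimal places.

e_1 = w_1/‖w_1‖ = (1, -2, 4)/4.5826 = (0.2182, -0.4364, 0.8729).
r_{12} = e_1·w_2 = 0.2182.

r_{12} = 0.2182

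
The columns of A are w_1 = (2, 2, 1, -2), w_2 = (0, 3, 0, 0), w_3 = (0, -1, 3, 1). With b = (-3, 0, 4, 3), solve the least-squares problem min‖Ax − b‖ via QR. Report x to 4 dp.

w_1 = (2, 2, 1, -2); ‖w_1‖ = 3.6056, so e_1 = (0.5547, 0.5547, 0.2774, -0.5547).
e_1·w_2 = 0.5547·0 + 0.5547·3 + 0.2774·0 + (-0.5547)·0 = 1.6641.
u_2 = w_2 − 1.6641·e_1 = (-0.9231, 2.0769, -0.4615, 0.9231).
‖u_2‖ = 2.4962, so e_2 = (-0.3698, 0.8321, -0.1849, 0.3698).
e_1·w_3 = 0.5547·0 + 0.5547·(-1) + 0.2774·3 + (-0.5547)·1 = -0.2774; e_2·w_3 = (-0.3698)·0 + 0.8321·(-1) + (-0.1849)·3 + 0.3698·1 = -1.0170.
u_3 = w_3 + 0.2774·e_1 + 1.0170·e_2 = (-0.2222, 0.0000, 2.8889, 1.2222).
‖u_3‖ = 3.1447, so e_3 = (-0.0707, 0.0000, 0.9187, 0.3887).
Qᵀb = (-2.2188, 1.4792, 5.0527).
Back-substitute: x_3 = 5.0527/3.1447 = 1.6067.
x_2 = (1.4792 + 1.0170·1.6067)/2.4962 = 1.2472.
x_1 = (-2.2188 − 1.6641·1.2472 + 0.2774·1.6067)/3.6056 = -1.0674.

x = (-1.0674, 1.2472, 1.6067)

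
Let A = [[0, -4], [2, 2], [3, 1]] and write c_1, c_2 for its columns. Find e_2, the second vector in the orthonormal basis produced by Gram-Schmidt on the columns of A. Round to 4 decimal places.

e_2 = (-0.9636, 0.2224, -0.1482)

c_1 = (0, 2, 3); ‖c_1‖ = 3.6056, so e_1 = (0.0000, 0.5547, 0.8321).
e_1·c_2 = 0.0000·(-4) + 0.5547·2 + 0.8321·1 = 1.9415.
u_2 = c_2 − 1.9415·e_1 = (-4.0000, 0.9231, -0.6154).
‖u_2‖ = 4.1510, so e_2 = (-0.9636, 0.2224, -0.1482).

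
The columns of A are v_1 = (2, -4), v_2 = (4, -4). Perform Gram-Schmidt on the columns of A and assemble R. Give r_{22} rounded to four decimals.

q_1 = v_1/‖v_1‖ = (2, -4)/4.4721 = (0.4472, -0.8944).
r_{12} = q_1·v_2 = 5.3666.
u_2 = v_2 − 5.3666·q_1 = (1.6000, 0.8000).
r_{22} = ‖u_2‖ = 1.7889.

r_{22} = 1.7889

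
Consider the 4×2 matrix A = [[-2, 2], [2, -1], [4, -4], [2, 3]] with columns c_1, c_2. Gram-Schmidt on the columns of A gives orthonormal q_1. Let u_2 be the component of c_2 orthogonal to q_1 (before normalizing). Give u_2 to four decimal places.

u_2 = (0.8571, 0.1429, -1.7143, 4.1429)

c_1 = (-2, 2, 4, 2); ‖c_1‖ = 5.2915, so q_1 = (-0.3780, 0.3780, 0.7559, 0.3780).
q_1·c_2 = (-0.3780)·2 + 0.3780·(-1) + 0.7559·(-4) + 0.3780·3 = -3.0237.
u_2 = c_2 + 3.0237·q_1 = (0.8571, 0.1429, -1.7143, 4.1429).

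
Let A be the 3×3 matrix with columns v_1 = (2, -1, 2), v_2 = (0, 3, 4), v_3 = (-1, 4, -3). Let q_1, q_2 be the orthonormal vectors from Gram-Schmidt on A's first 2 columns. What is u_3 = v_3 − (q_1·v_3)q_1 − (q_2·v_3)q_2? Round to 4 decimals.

u_3 = (2.0000, 1.6000, -1.2000)

q_1 = v_1/‖v_1‖ = (2, -1, 2)/3.0000 = (0.6667, -0.3333, 0.6667).
r_{12} = q_1·v_2 = 1.6667.
u_2 = v_2 − 1.6667·q_1 = (-1.1111, 3.5556, 2.8889).
‖u_2‖ = 4.7140, so q_2 = (-0.2357, 0.7542, 0.6128).
r_{13} = q_1·v_3 = -4.0000; r_{23} = q_2·v_3 = 1.4142.
u_3 = v_3 + 4.0000·q_1 − 1.4142·q_2 = (2.0000, 1.6000, -1.2000).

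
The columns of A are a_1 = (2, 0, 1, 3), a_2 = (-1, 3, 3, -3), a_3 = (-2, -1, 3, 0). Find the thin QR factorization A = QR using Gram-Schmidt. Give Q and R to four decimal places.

a_1 = (2, 0, 1, 3); ‖a_1‖ = 3.7417, so q_1 = (0.5345, 0.0000, 0.2673, 0.8018).
q_1·a_2 = 0.5345·(-1) + 0.0000·3 + 0.2673·3 + 0.8018·(-3) = -2.1381.
u_2 = a_2 + 2.1381·q_1 = (0.1429, 3.0000, 3.5714, -1.2857).
‖u_2‖ = 4.8403, so q_2 = (0.0295, 0.6198, 0.7379, -0.2656).
q_1·a_3 = 0.5345·(-2) + 0.0000·(-1) + 0.2673·3 + 0.8018·0 = -0.2673; q_2·a_3 = 0.0295·(-2) + 0.6198·(-1) + 0.7379·3 + (-0.2656)·0 = 1.5347.
u_3 = a_3 + 0.2673·q_1 − 1.5347·q_2 = (-1.9024, -1.9512, 1.9390, 0.6220).
‖u_3‖ = 3.4019, so q_3 = (-0.5592, -0.5736, 0.5700, 0.1828).

Q = [[0.5345, 0.0295, -0.5592], [0.0000, 0.6198, -0.5736], [0.2673, 0.7379, 0.5700], [0.8018, -0.2656, 0.1828]], R = [[3.7417, -2.1381, -0.2673], [0.0000, 4.8403, 1.5347], [0.0000, 0.0000, 3.4019]]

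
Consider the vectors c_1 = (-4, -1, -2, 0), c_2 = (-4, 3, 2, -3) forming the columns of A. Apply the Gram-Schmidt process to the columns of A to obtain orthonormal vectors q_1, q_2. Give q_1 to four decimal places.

q_1 = (-0.8729, -0.2182, -0.4364, 0.0000)

q_1 = c_1/‖c_1‖ = (-4, -1, -2, 0)/4.5826 = (-0.8729, -0.2182, -0.4364, 0.0000).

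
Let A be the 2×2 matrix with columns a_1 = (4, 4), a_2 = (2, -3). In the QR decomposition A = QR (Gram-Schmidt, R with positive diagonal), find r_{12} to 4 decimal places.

r_{12} = -0.7071

a_1 = (4, 4); ‖a_1‖ = 5.6569, so q_1 = (0.7071, 0.7071).
r_{12} = q_1·a_2 = -0.7071.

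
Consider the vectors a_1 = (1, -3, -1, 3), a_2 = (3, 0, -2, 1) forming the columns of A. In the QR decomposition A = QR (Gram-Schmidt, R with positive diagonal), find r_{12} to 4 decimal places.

a_1 = (1, -3, -1, 3); ‖a_1‖ = 4.4721, so e_1 = (0.2236, -0.6708, -0.2236, 0.6708).
r_{12} = e_1·a_2 = 1.7889.

r_{12} = 1.7889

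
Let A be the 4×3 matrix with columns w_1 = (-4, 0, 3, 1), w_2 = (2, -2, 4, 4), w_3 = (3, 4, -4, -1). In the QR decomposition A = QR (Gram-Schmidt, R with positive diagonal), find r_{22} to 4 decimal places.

r_{22} = 6.1269

q_1 = w_1/‖w_1‖ = (-4, 0, 3, 1)/5.0990 = (-0.7845, 0.0000, 0.5883, 0.1961).
r_{12} = q_1·w_2 = 1.5689.
u_2 = w_2 − 1.5689·q_1 = (3.2308, -2.0000, 3.0769, 3.6923).
r_{22} = ‖u_2‖ = 6.1269.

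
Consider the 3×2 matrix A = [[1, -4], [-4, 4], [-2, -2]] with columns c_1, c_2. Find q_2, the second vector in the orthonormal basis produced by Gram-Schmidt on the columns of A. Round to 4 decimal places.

q_2 = (-0.6636, 0.1952, -0.7222)

c_1 = (1, -4, -2); ‖c_1‖ = 4.5826, so q_1 = (0.2182, -0.8729, -0.4364).
q_1·c_2 = 0.2182·(-4) + (-0.8729)·4 + (-0.4364)·(-2) = -3.4915.
u_2 = c_2 + 3.4915·q_1 = (-3.2381, 0.9524, -3.5238).
‖u_2‖ = 4.8795, so q_2 = (-0.6636, 0.1952, -0.7222).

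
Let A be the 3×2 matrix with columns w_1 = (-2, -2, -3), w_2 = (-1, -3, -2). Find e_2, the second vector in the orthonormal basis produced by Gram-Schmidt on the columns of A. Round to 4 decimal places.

w_1 = (-2, -2, -3); ‖w_1‖ = 4.1231, so e_1 = (-0.4851, -0.4851, -0.7276).
e_1·w_2 = (-0.4851)·(-1) + (-0.4851)·(-3) + (-0.7276)·(-2) = 3.3955.
u_2 = w_2 − 3.3955·e_1 = (0.6471, -1.3529, 0.4706).
‖u_2‖ = 1.5718, so e_2 = (0.4117, -0.8608, 0.2994).

e_2 = (0.4117, -0.8608, 0.2994)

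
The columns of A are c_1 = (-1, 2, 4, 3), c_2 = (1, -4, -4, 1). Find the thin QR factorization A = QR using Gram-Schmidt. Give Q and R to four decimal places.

c_1 = (-1, 2, 4, 3); ‖c_1‖ = 5.4772, so q_1 = (-0.1826, 0.3651, 0.7303, 0.5477).
q_1·c_2 = (-0.1826)·1 + 0.3651·(-4) + 0.7303·(-4) + 0.5477·1 = -4.0166.
u_2 = c_2 + 4.0166·q_1 = (0.2667, -2.5333, -1.0667, 3.2000).
‖u_2‖ = 4.2269, so q_2 = (0.0631, -0.5993, -0.2524, 0.7571).

Q = [[-0.1826, 0.0631], [0.3651, -0.5993], [0.7303, -0.2524], [0.5477, 0.7571]], R = [[5.4772, -4.0166], [0.0000, 4.2269]]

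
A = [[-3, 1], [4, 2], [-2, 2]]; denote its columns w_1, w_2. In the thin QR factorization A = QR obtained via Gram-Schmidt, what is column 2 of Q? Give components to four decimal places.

q_2 = (0.3685, 0.6219, 0.6910)

q_1 = w_1/‖w_1‖ = (-3, 4, -2)/5.3852 = (-0.5571, 0.7428, -0.3714).
r_{12} = q_1·w_2 = 0.1857.
u_2 = w_2 − 0.1857·q_1 = (1.1034, 1.8621, 2.0690).
‖u_2‖ = 2.9942, so q_2 = (0.3685, 0.6219, 0.6910).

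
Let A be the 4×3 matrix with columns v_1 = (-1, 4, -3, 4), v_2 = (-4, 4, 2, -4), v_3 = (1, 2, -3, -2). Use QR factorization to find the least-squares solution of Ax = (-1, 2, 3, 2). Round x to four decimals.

x = (0.3601, 0.3003, -0.8157)

q_1 = v_1/‖v_1‖ = (-1, 4, -3, 4)/6.4807 = (-0.1543, 0.6172, -0.4629, 0.6172).
r_{12} = q_1·v_2 = -0.3086.
u_2 = v_2 + 0.3086·q_1 = (-4.0476, 4.1905, 1.8571, -3.8095).
‖u_2‖ = 7.2045, so q_2 = (-0.5618, 0.5816, 0.2578, -0.5288).
r_{13} = q_1·v_3 = 1.2344; r_{23} = q_2·v_3 = 0.8857.
u_3 = v_3 − 1.2344·q_1 − 0.8857·q_2 = (1.6881, 0.7229, -2.6569, -2.2936).
‖u_3‖ = 3.9613, so q_3 = (0.4261, 0.1825, -0.6707, -0.5790).
Qᵀb = (1.2344, 1.4409, -3.2313).
Back-substitute: x_3 = -3.2313/3.9613 = -0.8157.
x_2 = (1.4409 − 0.8857·(-0.8157))/7.2045 = 0.3003.
x_1 = (1.2344 + 0.3086·0.3003 − 1.2344·(-0.8157))/6.4807 = 0.3601.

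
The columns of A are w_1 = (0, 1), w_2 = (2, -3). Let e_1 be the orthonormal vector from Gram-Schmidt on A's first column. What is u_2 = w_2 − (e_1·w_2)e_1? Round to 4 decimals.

w_1 = (0, 1); ‖w_1‖ = 1.0000, so e_1 = (0.0000, 1.0000).
e_1·w_2 = 0.0000·2 + 1.0000·(-3) = -3.0000.
u_2 = w_2 + 3.0000·e_1 = (2.0000, 0.0000).

u_2 = (2.0000, 0.0000)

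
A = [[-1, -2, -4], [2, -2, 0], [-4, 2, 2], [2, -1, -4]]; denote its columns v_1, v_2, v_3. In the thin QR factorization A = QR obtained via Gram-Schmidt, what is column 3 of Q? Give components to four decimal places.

q_3 = (-0.2450, 0.6124, -0.0084, -0.7516)

q_1 = v_1/‖v_1‖ = (-1, 2, -4, 2)/5.0000 = (-0.2000, 0.4000, -0.8000, 0.4000).
r_{12} = q_1·v_2 = -2.4000.
u_2 = v_2 + 2.4000·q_1 = (-2.4800, -1.0400, 0.0800, -0.0400).
‖u_2‖ = 2.6907, so q_2 = (-0.9217, -0.3865, 0.0297, -0.0149).
r_{13} = q_1·v_3 = -2.4000; r_{23} = q_2·v_3 = 3.8057.
u_3 = v_3 + 2.4000·q_1 − 3.8057·q_2 = (-0.9724, 2.4309, -0.0331, -2.9834).
‖u_3‖ = 3.9695, so q_3 = (-0.2450, 0.6124, -0.0084, -0.7516).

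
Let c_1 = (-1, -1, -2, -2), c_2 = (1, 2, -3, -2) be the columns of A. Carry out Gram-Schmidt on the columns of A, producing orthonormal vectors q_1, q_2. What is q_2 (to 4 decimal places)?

c_1 = (-1, -1, -2, -2); ‖c_1‖ = 3.1623, so q_1 = (-0.3162, -0.3162, -0.6325, -0.6325).
q_1·c_2 = (-0.3162)·1 + (-0.3162)·2 + (-0.6325)·(-3) + (-0.6325)·(-2) = 2.2136.
u_2 = c_2 − 2.2136·q_1 = (1.7000, 2.7000, -1.6000, -0.6000).
‖u_2‖ = 3.6194, so q_2 = (0.4697, 0.7460, -0.4421, -0.1658).

q_2 = (0.4697, 0.7460, -0.4421, -0.1658)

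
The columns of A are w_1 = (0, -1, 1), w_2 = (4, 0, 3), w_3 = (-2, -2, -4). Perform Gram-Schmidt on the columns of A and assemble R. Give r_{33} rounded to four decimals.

r_{33} = 2.8111

w_1 = (0, -1, 1); ‖w_1‖ = 1.4142, so q_1 = (0.0000, -0.7071, 0.7071).
q_1·w_2 = 0.0000·4 + (-0.7071)·0 + 0.7071·3 = 2.1213.
u_2 = w_2 − 2.1213·q_1 = (4.0000, 1.5000, 1.5000).
‖u_2‖ = 4.5277, so q_2 = (0.8835, 0.3313, 0.3313).
q_1·w_3 = 0.0000·(-2) + (-0.7071)·(-2) + 0.7071·(-4) = -1.4142; q_2·w_3 = 0.8835·(-2) + 0.3313·(-2) + 0.3313·(-4) = -3.7547.
u_3 = w_3 + 1.4142·q_1 + 3.7547·q_2 = (1.3171, -1.7561, -1.7561).
r_{33} = ‖u_3‖ = 2.8111.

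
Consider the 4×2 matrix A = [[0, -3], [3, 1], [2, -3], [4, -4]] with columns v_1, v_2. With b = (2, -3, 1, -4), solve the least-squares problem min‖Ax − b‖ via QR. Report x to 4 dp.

x = (-1.1147, -0.4908)

e_1 = v_1/‖v_1‖ = (0, 3, 2, 4)/5.3852 = (0.0000, 0.5571, 0.3714, 0.7428).
r_{12} = e_1·v_2 = -3.5282.
u_2 = v_2 + 3.5282·e_1 = (-3.0000, 2.9655, -1.6897, -1.3793).
‖u_2‖ = 4.7489, so e_2 = (-0.6317, 0.6245, -0.3558, -0.2905).
Qᵀb = (-4.2710, -2.3309).
Back-substitute: x_2 = -2.3309/4.7489 = -0.4908.
x_1 = (-4.2710 + 3.5282·(-0.4908))/5.3852 = -1.1147.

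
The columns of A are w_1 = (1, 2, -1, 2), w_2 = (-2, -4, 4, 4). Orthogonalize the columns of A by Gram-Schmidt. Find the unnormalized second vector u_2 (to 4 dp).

e_1 = w_1/‖w_1‖ = (1, 2, -1, 2)/3.1623 = (0.3162, 0.6325, -0.3162, 0.6325).
r_{12} = e_1·w_2 = -1.8974.
u_2 = w_2 + 1.8974·e_1 = (-1.4000, -2.8000, 3.4000, 5.2000).

u_2 = (-1.4000, -2.8000, 3.4000, 5.2000)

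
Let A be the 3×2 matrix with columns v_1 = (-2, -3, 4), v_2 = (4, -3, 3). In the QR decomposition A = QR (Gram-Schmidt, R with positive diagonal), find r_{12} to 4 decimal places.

v_1 = (-2, -3, 4); ‖v_1‖ = 5.3852, so e_1 = (-0.3714, -0.5571, 0.7428).
r_{12} = e_1·v_2 = 2.4140.

r_{12} = 2.4140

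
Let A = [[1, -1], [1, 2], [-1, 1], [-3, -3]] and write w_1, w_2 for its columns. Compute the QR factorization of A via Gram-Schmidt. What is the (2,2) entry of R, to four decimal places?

r_{22} = 2.8723

e_1 = w_1/‖w_1‖ = (1, 1, -1, -3)/3.4641 = (0.2887, 0.2887, -0.2887, -0.8660).
r_{12} = e_1·w_2 = 2.5981.
u_2 = w_2 − 2.5981·e_1 = (-1.7500, 1.2500, 1.7500, -0.7500).
r_{22} = ‖u_2‖ = 2.8723.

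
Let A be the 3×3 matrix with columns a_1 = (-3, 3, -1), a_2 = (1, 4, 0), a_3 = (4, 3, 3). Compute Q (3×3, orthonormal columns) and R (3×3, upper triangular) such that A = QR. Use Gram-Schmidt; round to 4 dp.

Q = [[-0.6882, 0.6784, -0.2571], [0.6882, 0.7226, 0.0643], [-0.2294, 0.1327, 0.9642]], R = [[4.3589, 2.0647, -1.3765], [0.0000, 3.5689, 5.2796], [0.0000, 0.0000, 2.0570]]

a_1 = (-3, 3, -1); ‖a_1‖ = 4.3589, so q_1 = (-0.6882, 0.6882, -0.2294).
q_1·a_2 = (-0.6882)·1 + 0.6882·4 + (-0.2294)·0 = 2.0647.
u_2 = a_2 − 2.0647·q_1 = (2.4211, 2.5789, 0.4737).
‖u_2‖ = 3.5689, so q_2 = (0.6784, 0.7226, 0.1327).
q_1·a_3 = (-0.6882)·4 + 0.6882·3 + (-0.2294)·3 = -1.3765; q_2·a_3 = 0.6784·4 + 0.7226·3 + 0.1327·3 = 5.2796.
u_3 = a_3 + 1.3765·q_1 − 5.2796·q_2 = (-0.5289, 0.1322, 1.9835).
‖u_3‖ = 2.0570, so q_3 = (-0.2571, 0.0643, 0.9642).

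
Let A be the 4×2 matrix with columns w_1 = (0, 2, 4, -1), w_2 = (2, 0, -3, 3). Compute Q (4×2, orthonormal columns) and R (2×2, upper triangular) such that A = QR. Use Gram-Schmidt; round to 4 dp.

Q = [[0.0000, 0.5953], [0.4364, 0.4252], [0.8729, -0.0425], [-0.2182, 0.6804]], R = [[4.5826, -3.2733], [0.0000, 3.3594]]

w_1 = (0, 2, 4, -1); ‖w_1‖ = 4.5826, so q_1 = (0.0000, 0.4364, 0.8729, -0.2182).
q_1·w_2 = 0.0000·2 + 0.4364·0 + 0.8729·(-3) + (-0.2182)·3 = -3.2733.
u_2 = w_2 + 3.2733·q_1 = (2.0000, 1.4286, -0.1429, 2.2857).
‖u_2‖ = 3.3594, so q_2 = (0.5953, 0.4252, -0.0425, 0.6804).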